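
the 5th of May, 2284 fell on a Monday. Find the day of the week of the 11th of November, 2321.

Friday

Day-of-year of May 5, 2284: 126.
Day-of-year of November 11, 2321: 315.
2284 has 366 days, so 366 − 126 = 240 days remain in 2284.
Full years 2285–2320: 28 common + 8 leap = 28×365 + 8×366 = 13148 days.
Total: 240 + 13148 + 315 = 13703 days.
13703 mod 7 = 4, so 4 days after Monday is Friday.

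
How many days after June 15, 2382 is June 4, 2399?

6198

From June 15, 2382 to June 15, 2398: 16 years, of which 4 contain a Feb 29 — 12×365 + 4×366 = 5844 days.
June 2398: 30 − 15 = 15 days remain.
Then 11 full months totalling 335 days.
June 1–4, 2399: 4 days.
Residual: 354 days.
Total: 6198 days.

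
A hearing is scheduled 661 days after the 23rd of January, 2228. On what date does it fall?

the 14th of November, 2229

Count 661 days after January 23, 2228:
Day-of-year of January 23, 2228: 23.
Day-of-year of November 14, 2229: 318.
2228 has 366 days, so 366 − 23 = 343 days remain in 2228.
Total: 343 + 318 = 661 days.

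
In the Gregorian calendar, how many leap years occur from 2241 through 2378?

Years divisible by 4: 2244, 2248, …, 2376 — 34 in all.
Of these, 2300 is divisible by 100 but not 400, so not leap.
Leap years: 34 − 1 = 33.

33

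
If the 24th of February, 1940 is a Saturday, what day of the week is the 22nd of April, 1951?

From February 24, 1940 to February 24, 1951: 11 years, of which 3 contain a Feb 29 — 8×365 + 3×366 = 4018 days.
February 1951: 28 − 24 = 4 days remain (1951 is not a leap year, so February has 28 days).
Then March (31): 31 days.
April 1–22, 1951: 22 days.
Residual: 57 days.
Total: 4075 days.
4075 mod 7 = 1, so 1 day after Saturday is Sunday.

Sunday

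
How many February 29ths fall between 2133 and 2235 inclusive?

24

Years divisible by 4: 2136, 2140, …, 2232 — 25 in all.
Of these, 2200 is divisible by 100 but not 400, so not leap.
Leap years: 25 − 1 = 24.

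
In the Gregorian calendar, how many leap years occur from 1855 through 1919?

15

Years divisible by 4: 1856, 1860, …, 1916 — 16 in all.
Of these, 1900 is divisible by 100 but not 400, so not leap.
Leap years: 16 − 1 = 15.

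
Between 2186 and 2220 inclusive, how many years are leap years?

Years divisible by 4 in [2186, 2220]: 2188, 2192, 2196, 2200, 2204, 2208, 2212, 2216, 2220.
Of these, 2200 is divisible by 100 but not 400, so not leap.
Leap years: 9 − 1 = 8.

8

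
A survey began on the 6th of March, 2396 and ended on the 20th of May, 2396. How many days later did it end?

March 2396: 31 − 6 = 25 days remain.
Then April (30): 30 days.
May 1–20, 2396: 20 days.
Total: 25 + 30 + 20 = 75 days.

75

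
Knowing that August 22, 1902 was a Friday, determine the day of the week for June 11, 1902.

Wednesday

Count forward from the earlier date (June 11, 1902) to the later (August 22, 1902):
June 1902: 30 − 11 = 19 days remain.
Then July (31): 31 days.
August 1–22, 1902: 22 days.
Total: 19 + 31 + 22 = 72 days.
72 mod 7 = 2, so 2 days before Friday is Wednesday.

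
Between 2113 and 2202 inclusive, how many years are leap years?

21

Years divisible by 4: 2116, 2120, …, 2200 — 22 in all.
Of these, 2200 is divisible by 100 but not 400, so not leap.
Leap years: 22 − 1 = 21.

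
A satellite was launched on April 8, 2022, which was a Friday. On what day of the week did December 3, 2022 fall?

April 2022: 30 − 8 = 22 days remain.
Then May (31), June (30), July (31), August (31), September (30), October (31), November (30): 31 + 30 + 31 + 31 + 30 + 31 + 30 = 214 days.
December 1–3, 2022: 3 days.
Total: 22 + 214 + 3 = 239 days.
239 mod 7 = 1, so 1 day after Friday is Saturday.

Saturday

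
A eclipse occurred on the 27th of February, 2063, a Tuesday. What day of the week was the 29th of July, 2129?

Friday

Day-of-year of February 27, 2063: 58.
Day-of-year of July 29, 2129: 210.
2063 has 365 days, so 365 − 58 = 307 days remain in 2063.
Full years 2064–2128: 49 common + 16 leap = 49×365 + 16×366 = 23741 days.
Total: 307 + 23741 + 210 = 24258 days.
24258 mod 7 = 3, so 3 days after Tuesday is Friday.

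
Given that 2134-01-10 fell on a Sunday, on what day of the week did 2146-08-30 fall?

Tuesday

From January 10, 2134 to January 10, 2146: 12 years, of which 3 contain a Feb 29 — 9×365 + 3×366 = 4383 days.
January 2146: 31 − 10 = 21 days remain.
Then February 2146 (28), March (31), April (30), May (31), June (30), July (31): 28 + 31 + 30 + 31 + 30 + 31 = 181 days.
August 1–30, 2146: 30 days.
Residual: 232 days.
Total: 4615 days.
4615 mod 7 = 2, so 2 days after Sunday is Tuesday.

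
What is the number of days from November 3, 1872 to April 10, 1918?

Day-of-year of November 3, 1872: 308.
Day-of-year of April 10, 1918: 100.
1872 has 366 days, so 366 − 308 = 58 days remain in 1872.
Full years 1873–1917: 35 common + 10 leap = 35×365 + 10×366 = 16435 days.
Total: 58 + 16435 + 100 = 16593 days.

16593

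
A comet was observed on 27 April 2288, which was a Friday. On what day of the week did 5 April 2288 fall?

Count forward from the earlier date (April 5, 2288) to the later (April 27, 2288):
Within April 2288: 27 − 5 = 22 days.
22 mod 7 = 1, so 1 day before Friday is Thursday.

Thursday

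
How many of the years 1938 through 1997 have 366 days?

15

Years divisible by 4: 1940, 1944, …, 1996 — 15 in all.
No century exceptions apply. Count: 15.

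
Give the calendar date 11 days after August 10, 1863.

August 21, 1863

Count 11 days after August 10, 1863:
Within August 1863: 21 − 10 = 11 days.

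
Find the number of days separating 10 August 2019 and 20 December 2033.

5246

Day-of-year of August 10, 2019: 222.
Day-of-year of December 20, 2033: 354.
2019 has 365 days, so 365 − 222 = 143 days remain in 2019.
Full years 2020–2032: 9 common + 4 leap = 9×365 + 4×366 = 4749 days.
Total: 143 + 4749 + 354 = 5246 days.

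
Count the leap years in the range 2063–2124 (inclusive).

15

Years divisible by 4: 2064, 2068, …, 2124 — 16 in all.
Of these, 2100 is divisible by 100 but not 400, so not leap.
Leap years: 16 − 1 = 15.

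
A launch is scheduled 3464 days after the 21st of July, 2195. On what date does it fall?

the 14th of January, 2205

Count 3464 days after July 21, 2195:
Day-of-year of July 21, 2195: 202.
Day-of-year of January 14, 2205: 14.
2195 has 365 days, so 365 − 202 = 163 days remain in 2195.
Full years 2196–2204: 7 common + 2 leap = 7×365 + 2×366 = 3287 days.
Total: 163 + 3287 + 14 = 3464 days.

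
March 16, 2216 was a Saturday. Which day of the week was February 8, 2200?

Count forward from the earlier date (February 8, 2200) to the later (March 16, 2216):
From February 8, 2200 to February 8, 2216: 16 years, of which 3 contain a Feb 29 — 13×365 + 3×366 = 5843 days.
(2200 is not a leap year (divisible by 100 but not 400).)
February 2216: 29 − 8 = 21 days remain (2216 is a leap year, so February has 29 days).
March 1–16, 2216: 16 days.
Residual: 37 days.
Total: 5880 days.
5880 is a multiple of 7, so February 8, 2200 falls on the same weekday: Saturday.

Saturday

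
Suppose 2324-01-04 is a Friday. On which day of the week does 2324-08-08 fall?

January 2324: 31 − 4 = 27 days remain.
Then February 2324 (29), March (31), April (30), May (31), June (30), July (31): 29 + 31 + 30 + 31 + 30 + 31 = 182 days.
August 1–8, 2324: 8 days.
Total: 27 + 182 + 8 = 217 days.
217 is a multiple of 7, so 2324-08-08 falls on the same weekday: Friday.

Friday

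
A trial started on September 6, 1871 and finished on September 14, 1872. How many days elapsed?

September 6, 1871 → September 6, 1872: 366 days (1872 is a leap year).
Within September 1872: 14 − 6 = 8 days.
Total: 374 days.

374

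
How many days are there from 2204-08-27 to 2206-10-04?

768

Day-of-year of August 27, 2204: 240.
Day-of-year of October 4, 2206: 277.
2204 has 366 days, so 366 − 240 = 126 days remain in 2204.
Full years: 2205: 365. Sum = 365.
Total: 126 + 365 + 277 = 768 days.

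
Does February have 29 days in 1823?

1823 is not a leap year.

No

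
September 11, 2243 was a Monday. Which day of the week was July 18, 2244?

September 2243: 30 − 11 = 19 days remain.
Then 9 full months totalling 274 days.
July 1–18, 2244: 18 days.
Total: 19 + 274 + 18 = 311 days.
311 mod 7 = 3, so 3 days after Monday is Thursday.

Thursday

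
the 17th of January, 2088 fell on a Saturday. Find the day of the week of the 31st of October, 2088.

Sunday

January 2088: 31 − 17 = 14 days remain.
Then February 2088 (29), March (31), April (30), May (31), June (30), July (31), August (31), September (30): 29 + 31 + 30 + 31 + 30 + 31 + 31 + 30 = 243 days.
October 1–31, 2088: 31 days.
Total: 14 + 243 + 31 = 288 days.
288 mod 7 = 1, so 1 day after Saturday is Sunday.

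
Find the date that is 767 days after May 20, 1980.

June 26, 1982

Count 767 days after May 20, 1980:
May 1980: 31 − 20 = 11 days remain.
Then 24 full months totalling 730 days.
June 1–26, 1982: 26 days.
Total: 11 + 730 + 26 = 767 days.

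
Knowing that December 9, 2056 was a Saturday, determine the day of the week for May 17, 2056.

Wednesday

Count forward from the earlier date (May 17, 2056) to the later (December 9, 2056):
May 2056: 31 − 17 = 14 days remain.
Then June (30), July (31), August (31), September (30), October (31), November (30): 30 + 31 + 31 + 30 + 31 + 30 = 183 days.
December 1–9, 2056: 9 days.
Total: 14 + 183 + 9 = 206 days.
206 mod 7 = 3, so 3 days before Saturday is Wednesday.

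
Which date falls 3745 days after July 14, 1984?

October 15, 1994

Count 3745 days after July 14, 1984:
Day-of-year of July 14, 1984: 196.
Day-of-year of October 15, 1994: 288.
1984 has 366 days, so 366 − 196 = 170 days remain in 1984.
Full years 1985–1993: 7 common + 2 leap = 7×365 + 2×366 = 3287 days.
Total: 170 + 3287 + 288 = 3745 days.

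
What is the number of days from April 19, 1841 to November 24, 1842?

April 1841: 30 − 19 = 11 days remain.
Then 18 full months totalling 549 days.
November 1–24, 1842: 24 days.
Total: 11 + 549 + 24 = 584 days.

584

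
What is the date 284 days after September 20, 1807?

June 30, 1808

Count 284 days after September 20, 1807:
Day-of-year of September 20, 1807: 263.
Day-of-year of June 30, 1808: 182.
1807 has 365 days, so 365 − 263 = 102 days remain in 1807.
Total: 102 + 182 = 284 days.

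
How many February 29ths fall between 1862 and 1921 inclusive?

14

Years divisible by 4: 1864, 1868, …, 1920 — 15 in all.
Of these, 1900 is divisible by 100 but not 400, so not leap.
Leap years: 15 − 1 = 14.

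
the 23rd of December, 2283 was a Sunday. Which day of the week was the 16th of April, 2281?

Count forward from the earlier date (April 16, 2281) to the later (December 23, 2283):
April 2281: 30 − 16 = 14 days remain.
Then 31 full months totalling 944 days.
December 1–23, 2283: 23 days.
Total: 14 + 944 + 23 = 981 days.
981 mod 7 = 1, so 1 day before Sunday is Saturday.

Saturday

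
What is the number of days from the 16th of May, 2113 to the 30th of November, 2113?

198

May 2113: 31 − 16 = 15 days remain.
Then June (30), July (31), August (31), September (30), October (31): 30 + 31 + 31 + 30 + 31 = 153 days.
November 1–30, 2113: 30 days.
Total: 15 + 153 + 30 = 198 days.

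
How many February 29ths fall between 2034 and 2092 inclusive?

Years divisible by 4: 2036, 2040, …, 2092 — 15 in all.
No century exceptions apply. Count: 15.

15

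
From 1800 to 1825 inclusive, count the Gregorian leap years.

Years divisible by 4 in [1800, 1825]: 1800, 1804, 1808, 1812, 1816, 1820, 1824.
Of these, 1800 is divisible by 100 but not 400, so not leap.
Leap years: 7 − 1 = 6.

6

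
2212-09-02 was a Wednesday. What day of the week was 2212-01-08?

Wednesday

Count forward from the earlier date (January 8, 2212) to the later (September 2, 2212):
January 2212: 31 − 8 = 23 days remain.
Then February 2212 (29), March (31), April (30), May (31), June (30), July (31), August (31): 29 + 31 + 30 + 31 + 30 + 31 + 31 = 213 days.
September 1–2, 2212: 2 days.
Total: 23 + 213 + 2 = 238 days.
238 is a multiple of 7, so 2212-01-08 falls on the same weekday: Wednesday.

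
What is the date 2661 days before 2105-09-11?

2098-05-29

Count 2661 days before September 11, 2105:
From May 29, 2098 to May 29, 2105: 7 years, of which 1 contains a Feb 29 — 6×365 + 1×366 = 2556 days.
(2100 is not a leap year (divisible by 100 but not 400).)
May 2105: 31 − 29 = 2 days remain.
Then June (30), July (31), August (31): 30 + 31 + 31 = 92 days.
September 1–11, 2105: 11 days.
Residual: 105 days.
Total: 2661 days.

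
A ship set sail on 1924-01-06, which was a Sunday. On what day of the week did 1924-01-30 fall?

Within January 1924: 30 − 6 = 24 days.
24 mod 7 = 3, so 3 days after Sunday is Wednesday.

Wednesday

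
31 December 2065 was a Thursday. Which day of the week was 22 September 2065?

Count forward from the earlier date (September 22, 2065) to the later (December 31, 2065):
September 2065: 30 − 22 = 8 days remain.
Then October (31), November (30): 31 + 30 = 61 days.
December 1–31, 2065: 31 days.
Total: 8 + 61 + 31 = 100 days.
100 mod 7 = 2, so 2 days before Thursday is Tuesday.

Tuesday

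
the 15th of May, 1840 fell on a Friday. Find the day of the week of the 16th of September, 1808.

Friday

Count forward from the earlier date (September 16, 1808) to the later (May 15, 1840):
Day-of-year of September 16, 1808: 260.
Day-of-year of May 15, 1840: 136.
1808 has 366 days, so 366 − 260 = 106 days remain in 1808.
Full years 1809–1839: 24 common + 7 leap = 24×365 + 7×366 = 11322 days.
Total: 106 + 11322 + 136 = 11564 days.
11564 is a multiple of 7, so the 16th of September, 1808 falls on the same weekday: Friday.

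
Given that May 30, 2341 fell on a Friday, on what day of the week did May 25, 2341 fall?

Count forward from the earlier date (May 25, 2341) to the later (May 30, 2341):
Within May 2341: 30 − 25 = 5 days.
5 mod 7 = 5, so 5 days before Friday is Sunday.

Sunday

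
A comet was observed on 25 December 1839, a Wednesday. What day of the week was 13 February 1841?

December 1839: 31 − 25 = 6 days remain.
Then 13 full months totalling 397 days.
February 1–13, 1841: 13 days (1841 is not a leap year).
Total: 6 + 397 + 13 = 416 days.
416 mod 7 = 3, so 3 days after Wednesday is Saturday.

Saturday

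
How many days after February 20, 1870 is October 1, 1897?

From February 20, 1870 to February 20, 1897: 27 years, of which 7 contain a Feb 29 — 20×365 + 7×366 = 9862 days.
February 1897: 28 − 20 = 8 days remain (1897 is not a leap year, so February has 28 days).
Then March (31), April (30), May (31), June (30), July (31), August (31), September (30): 31 + 30 + 31 + 30 + 31 + 31 + 30 = 214 days.
October 1, 1897: 1 day.
Residual: 223 days.
Total: 10085 days.

10085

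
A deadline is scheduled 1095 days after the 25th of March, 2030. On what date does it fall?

the 24th of March, 2033

Count 1095 days after March 25, 2030:
Day-of-year of March 25, 2030: 84.
Day-of-year of March 24, 2033: 83.
2030 has 365 days, so 365 − 84 = 281 days remain in 2030.
Full years: 2031: 365; 2032: 366. Sum = 731.
Total: 281 + 731 + 83 = 1095 days.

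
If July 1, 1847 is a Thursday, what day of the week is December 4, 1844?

Count forward from the earlier date (December 4, 1844) to the later (July 1, 1847):
December 4, 1844 → December 4, 1845: 365 days.
December 4, 1845 → December 4, 1846: 365 days.
December 1846: 31 − 4 = 27 days remain.
Then January (31), February 1847 (28), March (31), April (30), May (31), June (30): 31 + 28 + 31 + 30 + 31 + 30 = 181 days.
July 1, 1847: 1 day.
Residual: 209 days.
Total: 939 days.
939 mod 7 = 1, so 1 day before Thursday is Wednesday.

Wednesday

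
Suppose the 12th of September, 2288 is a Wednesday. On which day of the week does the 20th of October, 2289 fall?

September 12, 2288 → September 12, 2289: 365 days.
September 2289: 30 − 12 = 18 days remain.
October 1–20, 2289: 20 days.
Residual: 38 days.
Total: 403 days.
403 mod 7 = 4, so 4 days after Wednesday is Sunday.

Sunday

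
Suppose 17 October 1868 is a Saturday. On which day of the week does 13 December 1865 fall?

Wednesday

Count forward from the earlier date (December 13, 1865) to the later (October 17, 1868):
December 13, 1865 → December 13, 1866: 365 days.
December 13, 1866 → December 13, 1867: 365 days.
December 1867: 31 − 13 = 18 days remain.
Then 9 full months totalling 274 days.
October 1–17, 1868: 17 days.
Residual: 309 days.
Total: 1039 days.
1039 mod 7 = 3, so 3 days before Saturday is Wednesday.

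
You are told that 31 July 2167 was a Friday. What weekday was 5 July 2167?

Count forward from the earlier date (July 5, 2167) to the later (July 31, 2167):
Within July 2167: 31 − 5 = 26 days.
26 mod 7 = 5, so 5 days before Friday is Sunday.

Sunday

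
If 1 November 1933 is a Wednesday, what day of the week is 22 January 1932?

Count forward from the earlier date (January 22, 1932) to the later (November 1, 1933):
January 1932: 31 − 22 = 9 days remain.
Then 21 full months totalling 639 days.
November 1, 1933: 1 day.
Total: 9 + 639 + 1 = 649 days.
649 mod 7 = 5, so 5 days before Wednesday is Friday.

Friday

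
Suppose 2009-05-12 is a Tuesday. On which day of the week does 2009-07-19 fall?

May 2009: 31 − 12 = 19 days remain.
Then June (30): 30 days.
July 1–19, 2009: 19 days.
Total: 19 + 30 + 19 = 68 days.
68 mod 7 = 5, so 5 days after Tuesday is Sunday.

Sunday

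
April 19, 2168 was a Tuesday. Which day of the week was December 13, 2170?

Thursday

April 19, 2168 → April 19, 2169: 365 days.
April 19, 2169 → April 19, 2170: 365 days.
April 2170: 30 − 19 = 11 days remain.
Then May (31), June (30), July (31), August (31), September (30), October (31), November (30): 31 + 30 + 31 + 31 + 30 + 31 + 30 = 214 days.
December 1–13, 2170: 13 days.
Residual: 238 days.
Total: 968 days.
968 mod 7 = 2, so 2 days after Tuesday is Thursday.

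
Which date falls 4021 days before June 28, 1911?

June 24, 1900

Count 4021 days before June 28, 1911:
From June 24, 1900 to June 24, 1911: 11 years, of which 2 contain a Feb 29 — 9×365 + 2×366 = 4017 days.
Within June 1911: 28 − 24 = 4 days.
Total: 4021 days.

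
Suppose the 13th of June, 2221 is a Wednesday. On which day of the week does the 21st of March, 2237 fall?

Day-of-year of June 13, 2221: 164.
Day-of-year of March 21, 2237: 80.
2221 has 365 days, so 365 − 164 = 201 days remain in 2221.
Full years 2222–2236: 11 common + 4 leap = 11×365 + 4×366 = 5479 days.
Total: 201 + 5479 + 80 = 5760 days.
5760 mod 7 = 6, so 6 days after Wednesday is Tuesday.

Tuesday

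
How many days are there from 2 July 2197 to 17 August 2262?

23786

From July 2, 2197 to July 2, 2262: 65 years, of which 15 contain a Feb 29 — 50×365 + 15×366 = 23740 days.
(2200 is not a leap year (divisible by 100 but not 400).)
July 2262: 31 − 2 = 29 days remain.
August 1–17, 2262: 17 days.
Residual: 46 days.
Total: 23786 days.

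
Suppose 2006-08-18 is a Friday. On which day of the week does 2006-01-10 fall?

Tuesday

Count forward from the earlier date (January 10, 2006) to the later (August 18, 2006):
January 2006: 31 − 10 = 21 days remain.
Then February 2006 (28), March (31), April (30), May (31), June (30), July (31): 28 + 31 + 30 + 31 + 30 + 31 = 181 days.
August 1–18, 2006: 18 days.
Total: 21 + 181 + 18 = 220 days.
220 mod 7 = 3, so 3 days before Friday is Tuesday.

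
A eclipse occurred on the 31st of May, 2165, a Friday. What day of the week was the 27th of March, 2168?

Sunday

Day-of-year of May 31, 2165: 151.
Day-of-year of March 27, 2168: 87.
2165 has 365 days, so 365 − 151 = 214 days remain in 2165.
Full years: 2166: 365; 2167: 365. Sum = 730.
Total: 214 + 730 + 87 = 1031 days.
1031 mod 7 = 2, so 2 days after Friday is Sunday.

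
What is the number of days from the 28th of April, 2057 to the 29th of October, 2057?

184

April 2057: 30 − 28 = 2 days remain.
Then May (31), June (30), July (31), August (31), September (30): 31 + 30 + 31 + 31 + 30 = 153 days.
October 1–29, 2057: 29 days.
Total: 2 + 153 + 29 = 184 days.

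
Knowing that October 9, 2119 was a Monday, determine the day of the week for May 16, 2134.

Sunday

Day-of-year of October 9, 2119: 282.
Day-of-year of May 16, 2134: 136.
2119 has 365 days, so 365 − 282 = 83 days remain in 2119.
Full years 2120–2133: 10 common + 4 leap = 10×365 + 4×366 = 5114 days.
Total: 83 + 5114 + 136 = 5333 days.
5333 mod 7 = 6, so 6 days after Monday is Sunday.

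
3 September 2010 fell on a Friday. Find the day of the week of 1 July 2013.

Day-of-year of September 3, 2010: 246.
Day-of-year of July 1, 2013: 182.
2010 has 365 days, so 365 − 246 = 119 days remain in 2010.
Full years: 2011: 365; 2012: 366. Sum = 731.
Total: 119 + 731 + 182 = 1032 days.
1032 mod 7 = 3, so 3 days after Friday is Monday.

Monday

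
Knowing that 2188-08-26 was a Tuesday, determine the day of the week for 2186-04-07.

Count forward from the earlier date (April 7, 2186) to the later (August 26, 2188):
April 7, 2186 → April 7, 2187: 365 days.
April 7, 2187 → April 7, 2188: 366 days (2188 is a leap year).
April 2188: 30 − 7 = 23 days remain.
Then May (31), June (30), July (31): 31 + 30 + 31 = 92 days.
August 1–26, 2188: 26 days.
Residual: 141 days.
Total: 872 days.
872 mod 7 = 4, so 4 days before Tuesday is Friday.

Friday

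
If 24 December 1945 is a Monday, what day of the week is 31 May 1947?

December 24, 1945 → December 24, 1946: 365 days.
December 1946: 31 − 24 = 7 days remain.
Then January (31), February 1947 (28), March (31), April (30): 31 + 28 + 31 + 30 = 120 days.
May 1–31, 1947: 31 days.
Residual: 158 days.
Total: 523 days.
523 mod 7 = 5, so 5 days after Monday is Saturday.

Saturday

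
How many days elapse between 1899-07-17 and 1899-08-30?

July 1899: 31 − 17 = 14 days remain.
August 1–30, 1899: 30 days.
Total: 14 + 30 = 44 days.

44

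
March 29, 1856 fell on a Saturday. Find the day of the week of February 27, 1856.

Wednesday

Count forward from the earlier date (February 27, 1856) to the later (March 29, 1856):
February 1856: 29 − 27 = 2 days remain (1856 is a leap year, so February has 29 days).
March 1–29, 1856: 29 days.
Total: 2 + 29 = 31 days.
31 mod 7 = 3, so 3 days before Saturday is Wednesday.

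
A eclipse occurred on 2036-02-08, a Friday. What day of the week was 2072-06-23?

Thursday

From February 8, 2036 to February 8, 2072: 36 years, of which 9 contain a Feb 29 — 27×365 + 9×366 = 13149 days.
February 2072: 29 − 8 = 21 days remain (2072 is a leap year, so February has 29 days).
Then March (31), April (30), May (31): 31 + 30 + 31 = 92 days.
June 1–23, 2072: 23 days.
Residual: 136 days.
Total: 13285 days.
13285 mod 7 = 6, so 6 days after Friday is Thursday.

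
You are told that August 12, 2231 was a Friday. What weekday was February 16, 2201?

Count forward from the earlier date (February 16, 2201) to the later (August 12, 2231):
From February 16, 2201 to February 16, 2231: 30 years, of which 7 contain a Feb 29 — 23×365 + 7×366 = 10957 days.
February 2231: 28 − 16 = 12 days remain (2231 is not a leap year, so February has 28 days).
Then March (31), April (30), May (31), June (30), July (31): 31 + 30 + 31 + 30 + 31 = 153 days.
August 1–12, 2231: 12 days.
Residual: 177 days.
Total: 11134 days.
11134 mod 7 = 4, so 4 days before Friday is Monday.

Monday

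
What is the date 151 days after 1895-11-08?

1896-04-07

Count 151 days after November 8, 1895:
November 1895: 30 − 8 = 22 days remain.
Then December (31), January (31), February 1896 (29), March (31): 31 + 31 + 29 + 31 = 122 days.
April 1–7, 1896: 7 days.
Residual: 151 days.
Total: 151 days.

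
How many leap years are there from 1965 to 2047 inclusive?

20

Years divisible by 4: 1968, 1972, …, 2044 — 20 in all.
2000 is divisible by 400, so still leap.
No century exceptions apply. Count: 20.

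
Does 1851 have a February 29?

No

1851 is not a leap year.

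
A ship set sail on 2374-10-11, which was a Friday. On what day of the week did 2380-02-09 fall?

Saturday

October 11, 2374 → October 11, 2375: 365 days.
October 11, 2375 → October 11, 2376: 366 days (2376 is a leap year).
October 11, 2376 → October 11, 2377: 365 days.
October 11, 2377 → October 11, 2378: 365 days.
October 11, 2378 → October 11, 2379: 365 days.
October 2379: 31 − 11 = 20 days remain.
Then November (30), December (31), January (31): 30 + 31 + 31 = 92 days.
February 1–9, 2380: 9 days (2380 is a leap year).
Residual: 121 days.
Total: 1947 days.
1947 mod 7 = 1, so 1 day after Friday is Saturday.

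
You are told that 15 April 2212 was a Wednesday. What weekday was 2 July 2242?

Saturday

From April 15, 2212 to April 15, 2242: 30 years, of which 7 contain a Feb 29 — 23×365 + 7×366 = 10957 days.
April 2242: 30 − 15 = 15 days remain.
Then May (31), June (30): 31 + 30 = 61 days.
July 1–2, 2242: 2 days.
Residual: 78 days.
Total: 11035 days.
11035 mod 7 = 3, so 3 days after Wednesday is Saturday.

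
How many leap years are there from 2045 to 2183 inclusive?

33

Years divisible by 4: 2048, 2052, …, 2180 — 34 in all.
Of these, 2100 is divisible by 100 but not 400, so not leap.
Leap years: 34 − 1 = 33.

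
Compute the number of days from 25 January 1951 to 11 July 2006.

Day-of-year of January 25, 1951: 25.
Day-of-year of July 11, 2006: 192.
1951 has 365 days, so 365 − 25 = 340 days remain in 1951.
Full years 1952–2005: 40 common + 14 leap = 40×365 + 14×366 = 19724 days.
Total: 340 + 19724 + 192 = 20256 days.

20256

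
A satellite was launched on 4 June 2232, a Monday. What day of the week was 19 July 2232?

Thursday

June 2232: 30 − 4 = 26 days remain.
July 1–19, 2232: 19 days.
Total: 26 + 19 = 45 days.
45 mod 7 = 3, so 3 days after Monday is Thursday.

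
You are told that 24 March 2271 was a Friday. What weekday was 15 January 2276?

Day-of-year of March 24, 2271: 83.
Day-of-year of January 15, 2276: 15.
2271 has 365 days, so 365 − 83 = 282 days remain in 2271.
Full years: 2272: 366; 2273: 365; 2274: 365; 2275: 365. Sum = 1461.
Total: 282 + 1461 + 15 = 1758 days.
1758 mod 7 = 1, so 1 day after Friday is Saturday.

Saturday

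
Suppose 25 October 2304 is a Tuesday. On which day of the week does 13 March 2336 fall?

From October 25, 2304 to October 25, 2335: 31 years, of which 7 contain a Feb 29 — 24×365 + 7×366 = 11322 days.
October 2335: 31 − 25 = 6 days remain.
Then November (30), December (31), January (31), February 2336 (29): 30 + 31 + 31 + 29 = 121 days.
March 1–13, 2336: 13 days.
Residual: 140 days.
Total: 11462 days.
11462 mod 7 = 3, so 3 days after Tuesday is Friday.

Friday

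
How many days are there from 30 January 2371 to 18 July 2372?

535

Day-of-year of January 30, 2371: 30.
Day-of-year of July 18, 2372: 200.
2371 has 365 days, so 365 − 30 = 335 days remain in 2371.
Total: 335 + 200 = 535 days.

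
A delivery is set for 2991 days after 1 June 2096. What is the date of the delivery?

10 August 2104

Count 2991 days after June 1, 2096:
From June 1, 2096 to June 1, 2104: 8 years, of which 1 contains a Feb 29 — 7×365 + 1×366 = 2921 days.
(2100 is not a leap year (divisible by 100 but not 400).)
June 2104: 30 − 1 = 29 days remain.
Then July (31): 31 days.
August 1–10, 2104: 10 days.
Residual: 70 days.
Total: 2991 days.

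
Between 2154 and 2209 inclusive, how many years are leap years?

Years divisible by 4: 2156, 2160, …, 2208 — 14 in all.
Of these, 2200 is divisible by 100 but not 400, so not leap.
Leap years: 14 − 1 = 13.

13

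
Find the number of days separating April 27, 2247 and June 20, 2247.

April 2247: 30 − 27 = 3 days remain.
Then May (31): 31 days.
June 1–20, 2247: 20 days.
Total: 3 + 31 + 20 = 54 days.

54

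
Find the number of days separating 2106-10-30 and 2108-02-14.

October 30, 2106 → October 30, 2107: 365 days.
October 2107: 31 − 30 = 1 day remains.
Then November (30), December (31), January (31): 30 + 31 + 31 = 92 days.
February 1–14, 2108: 14 days (2108 is a leap year).
Residual: 107 days.
Total: 472 days.

472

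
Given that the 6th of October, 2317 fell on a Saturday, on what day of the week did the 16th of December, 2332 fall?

Friday

Day-of-year of October 6, 2317: 279.
Day-of-year of December 16, 2332: 351.
2317 has 365 days, so 365 − 279 = 86 days remain in 2317.
Full years 2318–2331: 11 common + 3 leap = 11×365 + 3×366 = 5113 days.
Total: 86 + 5113 + 351 = 5550 days.
5550 mod 7 = 6, so 6 days after Saturday is Friday.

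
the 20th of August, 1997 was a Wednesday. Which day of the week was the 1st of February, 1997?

Count forward from the earlier date (February 1, 1997) to the later (August 20, 1997):
February 1997: 28 − 1 = 27 days remain (1997 is not a leap year, so February has 28 days).
Then March (31), April (30), May (31), June (30), July (31): 31 + 30 + 31 + 30 + 31 = 153 days.
August 1–20, 1997: 20 days.
Total: 27 + 153 + 20 = 200 days.
200 mod 7 = 4, so 4 days before Wednesday is Saturday.

Saturday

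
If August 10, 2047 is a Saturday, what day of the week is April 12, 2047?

Friday

Count forward from the earlier date (April 12, 2047) to the later (August 10, 2047):
April 2047: 30 − 12 = 18 days remain.
Then May (31), June (30), July (31): 31 + 30 + 31 = 92 days.
August 1–10, 2047: 10 days.
Total: 18 + 92 + 10 = 120 days.
120 mod 7 = 1, so 1 day before Saturday is Friday.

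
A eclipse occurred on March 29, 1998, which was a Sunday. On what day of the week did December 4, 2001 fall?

Tuesday

March 29, 1998 → March 29, 1999: 365 days.
March 29, 1999 → March 29, 2000: 366 days (2000 is a leap year (divisible by 400)).
March 29, 2000 → March 29, 2001: 365 days.
March 2001: 31 − 29 = 2 days remain.
Then April (30), May (31), June (30), July (31), August (31), September (30), October (31), November (30): 30 + 31 + 30 + 31 + 31 + 30 + 31 + 30 = 244 days.
December 1–4, 2001: 4 days.
Residual: 250 days.
Total: 1346 days.
1346 mod 7 = 2, so 2 days after Sunday is Tuesday.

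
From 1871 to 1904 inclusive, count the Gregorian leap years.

Years divisible by 4 in [1871, 1904]: 1872, 1876, 1880, 1884, 1888, 1892, 1896, 1900, 1904.
Of these, 1900 is divisible by 100 but not 400, so not leap.
Leap years: 9 − 1 = 8.

8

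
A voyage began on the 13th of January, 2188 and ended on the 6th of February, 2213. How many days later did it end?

Day-of-year of January 13, 2188: 13.
Day-of-year of February 6, 2213: 37.
2188 has 366 days, so 366 − 13 = 353 days remain in 2188.
Full years 2189–2212: 19 common + 5 leap = 19×365 + 5×366 = 8765 days.
Total: 353 + 8765 + 37 = 9155 days.

9155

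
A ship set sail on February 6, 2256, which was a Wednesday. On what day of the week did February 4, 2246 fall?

Count forward from the earlier date (February 4, 2246) to the later (February 6, 2256):
From February 4, 2246 to February 4, 2256: 10 years, of which 2 contain a Feb 29 — 8×365 + 2×366 = 3652 days.
Within February 2256: 6 − 4 = 2 days.
Total: 3654 days.
3654 is a multiple of 7, so February 4, 2246 falls on the same weekday: Wednesday.

Wednesday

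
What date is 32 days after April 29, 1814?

May 31, 1814

Count 32 days after April 29, 1814:
April 1814: 30 − 29 = 1 day remains.
May 1–31, 1814: 31 days.
Total: 1 + 31 = 32 days.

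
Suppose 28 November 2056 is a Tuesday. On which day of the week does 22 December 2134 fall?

From November 28, 2056 to November 28, 2134: 78 years, of which 18 contain a Feb 29 — 60×365 + 18×366 = 28488 days.
(2100 is not a leap year (divisible by 100 but not 400).)
November 2134: 30 − 28 = 2 days remain.
December 1–22, 2134: 22 days.
Residual: 24 days.
Total: 28512 days.
28512 mod 7 = 1, so 1 day after Tuesday is Wednesday.

Wednesday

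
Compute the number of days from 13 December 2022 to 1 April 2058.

12893

From December 13, 2022 to December 13, 2057: 35 years, of which 9 contain a Feb 29 — 26×365 + 9×366 = 12784 days.
December 2057: 31 − 13 = 18 days remain.
Then January (31), February 2058 (28), March (31): 31 + 28 + 31 = 90 days.
April 1, 2058: 1 day.
Residual: 109 days.
Total: 12893 days.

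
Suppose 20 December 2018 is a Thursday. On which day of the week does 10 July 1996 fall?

Count forward from the earlier date (July 10, 1996) to the later (December 20, 2018):
From July 10, 1996 to July 10, 2018: 22 years, of which 5 contain a Feb 29 — 17×365 + 5×366 = 8035 days.
(2000 is a leap year (divisible by 400).)
July 2018: 31 − 10 = 21 days remain.
Then August (31), September (30), October (31), November (30): 31 + 30 + 31 + 30 = 122 days.
December 1–20, 2018: 20 days.
Residual: 163 days.
Total: 8198 days.
8198 mod 7 = 1, so 1 day before Thursday is Wednesday.

Wednesday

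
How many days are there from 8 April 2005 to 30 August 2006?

April 2005: 30 − 8 = 22 days remain.
Then 15 full months totalling 457 days.
August 1–30, 2006: 30 days.
Total: 22 + 457 + 30 = 509 days.

509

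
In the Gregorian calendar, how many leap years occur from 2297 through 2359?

14

Years divisible by 4: 2300, 2304, …, 2356 — 15 in all.
Of these, 2300 is divisible by 100 but not 400, so not leap.
Leap years: 15 − 1 = 14.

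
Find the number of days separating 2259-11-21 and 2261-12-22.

762

November 21, 2259 → November 21, 2260: 366 days (2260 is a leap year).
November 21, 2260 → November 21, 2261: 365 days.
November 2261: 30 − 21 = 9 days remain.
December 1–22, 2261: 22 days.
Residual: 31 days.
Total: 762 days.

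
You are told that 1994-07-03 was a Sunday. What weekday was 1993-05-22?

Count forward from the earlier date (May 22, 1993) to the later (July 3, 1994):
May 1993: 31 − 22 = 9 days remain.
Then 13 full months totalling 395 days.
July 1–3, 1994: 3 days.
Total: 9 + 395 + 3 = 407 days.
407 mod 7 = 1, so 1 day before Sunday is Saturday.

Saturday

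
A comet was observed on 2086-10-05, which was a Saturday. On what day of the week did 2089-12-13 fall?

Tuesday

October 5, 2086 → October 5, 2087: 365 days.
October 5, 2087 → October 5, 2088: 366 days (2088 is a leap year).
October 5, 2088 → October 5, 2089: 365 days.
October 2089: 31 − 5 = 26 days remain.
Then November (30): 30 days.
December 1–13, 2089: 13 days.
Residual: 69 days.
Total: 1165 days.
1165 mod 7 = 3, so 3 days after Saturday is Tuesday.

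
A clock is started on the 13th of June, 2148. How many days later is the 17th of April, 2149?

308

Day-of-year of June 13, 2148: 165.
Day-of-year of April 17, 2149: 107.
2148 has 366 days, so 366 − 165 = 201 days remain in 2148.
Total: 201 + 107 = 308 days.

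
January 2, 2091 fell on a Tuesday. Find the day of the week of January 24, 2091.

Wednesday

Within January 2091: 24 − 2 = 22 days.
22 mod 7 = 1, so 1 day after Tuesday is Wednesday.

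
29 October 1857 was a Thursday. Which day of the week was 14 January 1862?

Tuesday

Day-of-year of October 29, 1857: 302.
Day-of-year of January 14, 1862: 14.
1857 has 365 days, so 365 − 302 = 63 days remain in 1857.
Full years: 1858: 365; 1859: 365; 1860: 366; 1861: 365. Sum = 1461.
Total: 63 + 1461 + 14 = 1538 days.
1538 mod 7 = 5, so 5 days after Thursday is Tuesday.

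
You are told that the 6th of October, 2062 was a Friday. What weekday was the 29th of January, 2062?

Sunday

Count forward from the earlier date (January 29, 2062) to the later (October 6, 2062):
January 2062: 31 − 29 = 2 days remain.
Then February 2062 (28), March (31), April (30), May (31), June (30), July (31), August (31), September (30): 28 + 31 + 30 + 31 + 30 + 31 + 31 + 30 = 242 days.
October 1–6, 2062: 6 days.
Total: 2 + 242 + 6 = 250 days.
250 mod 7 = 5, so 5 days before Friday is Sunday.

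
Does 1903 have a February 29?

No

1903 is not a leap year.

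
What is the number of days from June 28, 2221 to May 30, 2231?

Day-of-year of June 28, 2221: 179.
Day-of-year of May 30, 2231: 150.
2221 has 365 days, so 365 − 179 = 186 days remain in 2221.
Full years 2222–2230: 7 common + 2 leap = 7×365 + 2×366 = 3287 days.
Total: 186 + 3287 + 150 = 3623 days.

3623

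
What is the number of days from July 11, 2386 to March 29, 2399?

4644

Day-of-year of July 11, 2386: 192.
Day-of-year of March 29, 2399: 88.
2386 has 365 days, so 365 − 192 = 173 days remain in 2386.
Full years 2387–2398: 9 common + 3 leap = 9×365 + 3×366 = 4383 days.
Total: 173 + 4383 + 88 = 4644 days.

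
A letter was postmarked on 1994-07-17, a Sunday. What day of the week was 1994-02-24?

Thursday

Count forward from the earlier date (February 24, 1994) to the later (July 17, 1994):
February 1994: 28 − 24 = 4 days remain (1994 is not a leap year, so February has 28 days).
Then March (31), April (30), May (31), June (30): 31 + 30 + 31 + 30 = 122 days.
July 1–17, 1994: 17 days.
Total: 4 + 122 + 17 = 143 days.
143 mod 7 = 3, so 3 days before Sunday is Thursday.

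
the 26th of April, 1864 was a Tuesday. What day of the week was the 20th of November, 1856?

Thursday

Count forward from the earlier date (November 20, 1856) to the later (April 26, 1864):
From November 20, 1856 to November 20, 1863: 7 years, of which 1 contains a Feb 29 — 6×365 + 1×366 = 2556 days.
November 1863: 30 − 20 = 10 days remain.
Then December (31), January (31), February 1864 (29), March (31): 31 + 31 + 29 + 31 = 122 days.
April 1–26, 1864: 26 days.
Residual: 158 days.
Total: 2714 days.
2714 mod 7 = 5, so 5 days before Tuesday is Thursday.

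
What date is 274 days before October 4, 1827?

January 3, 1827

Count 274 days before October 4, 1827:
January 1827: 31 − 3 = 28 days remain.
Then February 1827 (28), March (31), April (30), May (31), June (30), July (31), August (31), September (30): 28 + 31 + 30 + 31 + 30 + 31 + 31 + 30 = 242 days.
October 1–4, 1827: 4 days.
Total: 28 + 242 + 4 = 274 days.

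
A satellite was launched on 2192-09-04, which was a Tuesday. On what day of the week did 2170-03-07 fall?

Count forward from the earlier date (March 7, 2170) to the later (September 4, 2192):
Day-of-year of March 7, 2170: 66.
Day-of-year of September 4, 2192: 248.
2170 has 365 days, so 365 − 66 = 299 days remain in 2170.
Full years 2171–2191: 16 common + 5 leap = 16×365 + 5×366 = 7670 days.
Total: 299 + 7670 + 248 = 8217 days.
8217 mod 7 = 6, so 6 days before Tuesday is Wednesday.

Wednesday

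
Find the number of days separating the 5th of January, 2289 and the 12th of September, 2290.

January 2289: 31 − 5 = 26 days remain.
Then 19 full months totalling 577 days.
September 1–12, 2290: 12 days.
Total: 26 + 577 + 12 = 615 days.

615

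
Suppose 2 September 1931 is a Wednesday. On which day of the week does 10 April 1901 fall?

Wednesday

Count forward from the earlier date (April 10, 1901) to the later (September 2, 1931):
From April 10, 1901 to April 10, 1931: 30 years, of which 7 contain a Feb 29 — 23×365 + 7×366 = 10957 days.
April 1931: 30 − 10 = 20 days remain.
Then May (31), June (30), July (31), August (31): 31 + 30 + 31 + 31 = 123 days.
September 1–2, 1931: 2 days.
Residual: 145 days.
Total: 11102 days.
11102 is a multiple of 7, so 10 April 1901 falls on the same weekday: Wednesday.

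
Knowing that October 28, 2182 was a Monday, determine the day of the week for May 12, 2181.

Saturday

Count forward from the earlier date (May 12, 2181) to the later (October 28, 2182):
Day-of-year of May 12, 2181: 132.
Day-of-year of October 28, 2182: 301.
2181 has 365 days, so 365 − 132 = 233 days remain in 2181.
Total: 233 + 301 = 534 days.
534 mod 7 = 2, so 2 days before Monday is Saturday.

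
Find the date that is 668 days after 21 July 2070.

19 May 2072

Count 668 days after July 21, 2070:
July 21, 2070 → July 21, 2071: 365 days.
July 2071: 31 − 21 = 10 days remain.
Then 9 full months totalling 274 days.
May 1–19, 2072: 19 days.
Residual: 303 days.
Total: 668 days.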